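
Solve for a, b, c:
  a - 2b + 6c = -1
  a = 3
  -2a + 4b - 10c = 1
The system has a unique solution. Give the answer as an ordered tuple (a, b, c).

(3, 1/2, -1/2)

Form the augmented matrix and row-reduce:
  [  1  -2    6  |  -1 ]
  [  1   0    0  |   3 ]
  [ -2   4  -10  |   1 ]
Subtract R1 from R2.
  [  1  -2    6  |  -1 ]
  [  0   2   -6  |   4 ]
  [ -2   4  -10  |   1 ]
Add 2 times R1 to R3.
  [ 1  -2   6  |  -1 ]
  [ 0   2  -6  |   4 ]
  [ 0   0   2  |  -1 ]
Multiply R2 by 1/2.
  [ 1  -2   6  |  -1 ]
  [ 0   1  -3  |   2 ]
  [ 0   0   2  |  -1 ]
Multiply R3 by 1/2.
  [ 1  -2   6  |    -1 ]
  [ 0   1  -3  |     2 ]
  [ 0   0   1  |  -1/2 ]
Add 3 times R3 to R2.
  [ 1  -2  6  |    -1 ]
  [ 0   1  0  |   1/2 ]
  [ 0   0  1  |  -1/2 ]
Subtract 6 times R3 from R1.
  [ 1  -2  0  |     2 ]
  [ 0   1  0  |   1/2 ]
  [ 0   0  1  |  -1/2 ]
Add 2 times R2 to R1.
  [ 1  0  0  |     3 ]
  [ 0  1  0  |   1/2 ]
  [ 0  0  1  |  -1/2 ]
Reading off the last column: a = 3, b = 1/2, c = -1/2.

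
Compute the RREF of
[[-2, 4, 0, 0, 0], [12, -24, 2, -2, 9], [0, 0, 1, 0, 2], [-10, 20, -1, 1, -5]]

R1 := -1/2·R1
R2 := R2 − 12·R1
R4 := R4 + 10·R1
R2 := 1/2·R2
R3 := R3 − R2
R4 := R4 + R2
R4 := -2·R4
R3 := R3 + 5/2·R4
R2 := R2 − 9/2·R4
R2 := R2 + R3

[[1, -2, 0, 0, 0], [0, 0, 1, 0, 0], [0, 0, 0, 1, 0], [0, 0, 0, 0, 1]]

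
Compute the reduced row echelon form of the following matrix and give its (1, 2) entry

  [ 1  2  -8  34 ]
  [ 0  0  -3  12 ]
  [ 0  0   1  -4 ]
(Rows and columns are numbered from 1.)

r2 := -1/3·r2
  [ 1  2  -8  34 ]
  [ 0  0   1  -4 ]
  [ 0  0   1  -4 ]
r3 := r3 − r2
  [ 1  2  -8  34 ]
  [ 0  0   1  -4 ]
  [ 0  0   0   0 ]
r1 := r1 + 8·r2
  [ 1  2  0   2 ]
  [ 0  0  1  -4 ]
  [ 0  0  0   0 ]

2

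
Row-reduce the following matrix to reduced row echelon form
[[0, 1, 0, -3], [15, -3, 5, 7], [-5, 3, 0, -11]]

R1 <-> R2
  [ 15  -3  5    7 ]
  [  0   1  0   -3 ]
  [ -5   3  0  -11 ]
R1 -> 1/15·R1
  [  1  -1/5  1/3  7/15 ]
  [  0     1    0    -3 ]
  [ -5     3    0   -11 ]
R3 -> R3 + 5·R1
  [ 1  -1/5  1/3   7/15 ]
  [ 0     1    0     -3 ]
  [ 0     2  5/3  -26/3 ]
R3 -> R3 − 2·R2
  [ 1  -1/5  1/3  7/15 ]
  [ 0     1    0    -3 ]
  [ 0     0  5/3  -8/3 ]
R3 -> 3/5·R3
  [ 1  -1/5  1/3  7/15 ]
  [ 0     1    0    -3 ]
  [ 0     0    1  -8/5 ]
R1 -> R1 − 1/3·R3
  [ 1  -1/5  0     1 ]
  [ 0     1  0    -3 ]
  [ 0     0  1  -8/5 ]
R1 -> R1 + 1/5·R2
  [ 1  0  0   2/5 ]
  [ 0  1  0    -3 ]
  [ 0  0  1  -8/5 ]

[[1, 0, 0, 2/5], [0, 1, 0, -3], [0, 0, 1, -8/5]]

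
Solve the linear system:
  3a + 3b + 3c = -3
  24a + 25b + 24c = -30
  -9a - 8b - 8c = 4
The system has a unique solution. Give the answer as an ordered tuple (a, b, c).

(4, -6, 1)

Form the augmented matrix and row-reduce:
  [  3   3   3  |   -3 ]
  [ 24  25  24  |  -30 ]
  [ -9  -8  -8  |    4 ]
R1 ← 1/3·R1
R2 ← R2 − 24·R1
R3 ← R3 + 9·R1
R3 ← R3 − R2
R1 ← R1 − R3
R1 ← R1 − R2
Reading off the last column: a = 4, b = -6, c = 1.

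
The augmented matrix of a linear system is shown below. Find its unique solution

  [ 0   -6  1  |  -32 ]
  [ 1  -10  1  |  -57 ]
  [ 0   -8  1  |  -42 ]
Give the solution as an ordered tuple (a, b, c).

(-5, 5, -2)

Swap r1 and r2.
  [ 1  -10  1  |  -57 ]
  [ 0   -6  1  |  -32 ]
  [ 0   -8  1  |  -42 ]
Multiply r2 by -1/6.
  [ 1  -10     1  |   -57 ]
  [ 0    1  -1/6  |  16/3 ]
  [ 0   -8     1  |   -42 ]
Add 8 times r2 to r3.
  [ 1  -10     1  |   -57 ]
  [ 0    1  -1/6  |  16/3 ]
  [ 0    0  -1/3  |   2/3 ]
Multiply r3 by -3.
  [ 1  -10     1  |   -57 ]
  [ 0    1  -1/6  |  16/3 ]
  [ 0    0     1  |    -2 ]
Add 1/6 times r3 to r2.
  [ 1  -10  1  |  -57 ]
  [ 0    1  0  |    5 ]
  [ 0    0  1  |   -2 ]
Subtract r3 from r1.
  [ 1  -10  0  |  -55 ]
  [ 0    1  0  |    5 ]
  [ 0    0  1  |   -2 ]
Add 10 times r2 to r1.
  [ 1  0  0  |  -5 ]
  [ 0  1  0  |   5 ]
  [ 0  0  1  |  -2 ]
Reading off the last column: a = -5, b = 5, c = -2.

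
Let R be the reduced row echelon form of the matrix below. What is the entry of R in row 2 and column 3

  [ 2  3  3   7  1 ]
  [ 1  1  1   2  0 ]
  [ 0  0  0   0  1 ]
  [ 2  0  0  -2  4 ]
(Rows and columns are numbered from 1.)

1

R1 ← 1/2·R1
  [ 1  3/2  3/2  7/2  1/2 ]
  [ 1    1    1    2    0 ]
  [ 0    0    0    0    1 ]
  [ 2    0    0   -2    4 ]
R2 ← R2 − R1
  [ 1   3/2   3/2   7/2   1/2 ]
  [ 0  -1/2  -1/2  -3/2  -1/2 ]
  [ 0     0     0     0     1 ]
  [ 2     0     0    -2     4 ]
R4 ← R4 − 2·R1
  [ 1   3/2   3/2   7/2   1/2 ]
  [ 0  -1/2  -1/2  -3/2  -1/2 ]
  [ 0     0     0     0     1 ]
  [ 0    -3    -3    -9     3 ]
R2 ← -2·R2
  [ 1  3/2  3/2  7/2  1/2 ]
  [ 0    1    1    3    1 ]
  [ 0    0    0    0    1 ]
  [ 0   -3   -3   -9    3 ]
R4 ← R4 + 3·R2
  [ 1  3/2  3/2  7/2  1/2 ]
  [ 0    1    1    3    1 ]
  [ 0    0    0    0    1 ]
  [ 0    0    0    0    6 ]
R4 ← R4 − 6·R3
  [ 1  3/2  3/2  7/2  1/2 ]
  [ 0    1    1    3    1 ]
  [ 0    0    0    0    1 ]
  [ 0    0    0    0    0 ]
R2 ← R2 − R3
  [ 1  3/2  3/2  7/2  1/2 ]
  [ 0    1    1    3    0 ]
  [ 0    0    0    0    1 ]
  [ 0    0    0    0    0 ]
R1 ← R1 − 1/2·R3
  [ 1  3/2  3/2  7/2  0 ]
  [ 0    1    1    3  0 ]
  [ 0    0    0    0  1 ]
  [ 0    0    0    0  0 ]
R1 ← R1 − 3/2·R2
  [ 1  0  0  -1  0 ]
  [ 0  1  1   3  0 ]
  [ 0  0  0   0  1 ]
  [ 0  0  0   0  0 ]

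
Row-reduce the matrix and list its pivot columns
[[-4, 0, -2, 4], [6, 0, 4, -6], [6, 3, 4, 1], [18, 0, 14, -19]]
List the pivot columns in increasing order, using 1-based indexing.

Multiply ρ1 by -1/4.
  [  1  0  1/2   -1 ]
  [  6  0    4   -6 ]
  [  6  3    4    1 ]
  [ 18  0   14  -19 ]
Subtract 6 times ρ1 from ρ2.
  [  1  0  1/2   -1 ]
  [  0  0    1    0 ]
  [  6  3    4    1 ]
  [ 18  0   14  -19 ]
Subtract 6 times ρ1 from ρ3.
  [  1  0  1/2   -1 ]
  [  0  0    1    0 ]
  [  0  3    1    7 ]
  [ 18  0   14  -19 ]
Subtract 18 times ρ1 from ρ4.
  [ 1  0  1/2  -1 ]
  [ 0  0    1   0 ]
  [ 0  3    1   7 ]
  [ 0  0    5  -1 ]
Swap ρ2 and ρ3.
  [ 1  0  1/2  -1 ]
  [ 0  3    1   7 ]
  [ 0  0    1   0 ]
  [ 0  0    5  -1 ]
Multiply ρ2 by 1/3.
  [ 1  0  1/2   -1 ]
  [ 0  1  1/3  7/3 ]
  [ 0  0    1    0 ]
  [ 0  0    5   -1 ]
Subtract 5 times ρ3 from ρ4.
  [ 1  0  1/2   -1 ]
  [ 0  1  1/3  7/3 ]
  [ 0  0    1    0 ]
  [ 0  0    0   -1 ]
Multiply ρ4 by -1.
  [ 1  0  1/2   -1 ]
  [ 0  1  1/3  7/3 ]
  [ 0  0    1    0 ]
  [ 0  0    0    1 ]
Subtract 7/3 times ρ4 from ρ2.
  [ 1  0  1/2  -1 ]
  [ 0  1  1/3   0 ]
  [ 0  0    1   0 ]
  [ 0  0    0   1 ]
Add ρ4 to ρ1.
  [ 1  0  1/2  0 ]
  [ 0  1  1/3  0 ]
  [ 0  0    1  0 ]
  [ 0  0    0  1 ]
Subtract 1/3 times ρ3 from ρ2.
  [ 1  0  1/2  0 ]
  [ 0  1    0  0 ]
  [ 0  0    1  0 ]
  [ 0  0    0  1 ]
Subtract 1/2 times ρ3 from ρ1.
  [ 1  0  0  0 ]
  [ 0  1  0  0 ]
  [ 0  0  1  0 ]
  [ 0  0  0  1 ]
Pivot columns are the columns containing a leading 1.

1, 2, 3, 4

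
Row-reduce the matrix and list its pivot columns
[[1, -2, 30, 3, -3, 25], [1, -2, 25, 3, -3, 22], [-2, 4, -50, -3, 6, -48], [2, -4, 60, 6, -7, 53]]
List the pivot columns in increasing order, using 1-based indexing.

ρ2 := ρ2 − ρ1
ρ3 := ρ3 + 2·ρ1
ρ4 := ρ4 − 2·ρ1
ρ2 := -1/5·ρ2
ρ3 := ρ3 − 10·ρ2
ρ3 := 1/3·ρ3
ρ4 := -1·ρ4
ρ1 := ρ1 + 3·ρ4
ρ1 := ρ1 − 3·ρ3
ρ1 := ρ1 − 30·ρ2
Pivot columns are the columns containing a leading 1.

1, 3, 4, 5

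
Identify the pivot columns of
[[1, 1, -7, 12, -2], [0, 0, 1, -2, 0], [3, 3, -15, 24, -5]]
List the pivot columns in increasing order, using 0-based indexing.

0, 2, 4

R3 := R3 − 3·R1
R3 := R3 − 6·R2
R1 := R1 + 2·R3
R1 := R1 + 7·R2
Pivot columns are the columns containing a leading 1.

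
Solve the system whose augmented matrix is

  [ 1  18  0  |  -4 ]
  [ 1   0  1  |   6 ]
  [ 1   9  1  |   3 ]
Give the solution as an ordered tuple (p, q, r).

(2, -1/3, 4)

r2 -> r2 − r1
  [ 1   18  0  |  -4 ]
  [ 0  -18  1  |  10 ]
  [ 1    9  1  |   3 ]
r3 -> r3 − r1
  [ 1   18  0  |  -4 ]
  [ 0  -18  1  |  10 ]
  [ 0   -9  1  |   7 ]
r2 -> -1/18·r2
  [ 1  18      0  |    -4 ]
  [ 0   1  -1/18  |  -5/9 ]
  [ 0  -9      1  |     7 ]
r3 -> r3 + 9·r2
  [ 1  18      0  |    -4 ]
  [ 0   1  -1/18  |  -5/9 ]
  [ 0   0    1/2  |     2 ]
r3 -> 2·r3
  [ 1  18      0  |    -4 ]
  [ 0   1  -1/18  |  -5/9 ]
  [ 0   0      1  |     4 ]
r2 -> r2 + 1/18·r3
  [ 1  18  0  |    -4 ]
  [ 0   1  0  |  -1/3 ]
  [ 0   0  1  |     4 ]
r1 -> r1 − 18·r2
  [ 1  0  0  |     2 ]
  [ 0  1  0  |  -1/3 ]
  [ 0  0  1  |     4 ]
Reading off the last column: p = 2, q = -1/3, r = 4.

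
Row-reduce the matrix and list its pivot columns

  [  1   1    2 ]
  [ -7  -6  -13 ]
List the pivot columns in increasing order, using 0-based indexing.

R2 ← R2 + 7·R1
  [ 1  1  2 ]
  [ 0  1  1 ]
R1 ← R1 − R2
  [ 1  0  1 ]
  [ 0  1  1 ]
Pivot columns are the columns containing a leading 1.

0, 1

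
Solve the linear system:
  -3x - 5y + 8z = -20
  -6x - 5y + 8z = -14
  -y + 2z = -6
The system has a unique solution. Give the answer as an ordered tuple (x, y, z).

Form the augmented matrix and row-reduce:
  [ -3  -5  8  |  -20 ]
  [ -6  -5  8  |  -14 ]
  [  0  -1  2  |   -6 ]
Multiply R1 by -1/3.
  [  1  5/3  -8/3  |  20/3 ]
  [ -6   -5     8  |   -14 ]
  [  0   -1     2  |    -6 ]
Add 6 times R1 to R2.
  [ 1  5/3  -8/3  |  20/3 ]
  [ 0    5    -8  |    26 ]
  [ 0   -1     2  |    -6 ]
Multiply R2 by 1/5.
  [ 1  5/3  -8/3  |  20/3 ]
  [ 0    1  -8/5  |  26/5 ]
  [ 0   -1     2  |    -6 ]
Add R2 to R3.
  [ 1  5/3  -8/3  |  20/3 ]
  [ 0    1  -8/5  |  26/5 ]
  [ 0    0   2/5  |  -4/5 ]
Multiply R3 by 5/2.
  [ 1  5/3  -8/3  |  20/3 ]
  [ 0    1  -8/5  |  26/5 ]
  [ 0    0     1  |    -2 ]
Add 8/5 times R3 to R2.
  [ 1  5/3  -8/3  |  20/3 ]
  [ 0    1     0  |     2 ]
  [ 0    0     1  |    -2 ]
Add 8/3 times R3 to R1.
  [ 1  5/3  0  |  4/3 ]
  [ 0    1  0  |    2 ]
  [ 0    0  1  |   -2 ]
Subtract 5/3 times R2 from R1.
  [ 1  0  0  |  -2 ]
  [ 0  1  0  |   2 ]
  [ 0  0  1  |  -2 ]
Reading off the last column: x = -2, y = 2, z = -2.

(-2, 2, -2)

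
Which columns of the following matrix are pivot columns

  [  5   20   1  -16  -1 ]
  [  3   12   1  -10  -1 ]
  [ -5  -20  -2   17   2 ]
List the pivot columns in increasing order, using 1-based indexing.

1, 3

R1 -> 1/5·R1
  [  1    4  1/5  -16/5  -1/5 ]
  [  3   12    1    -10    -1 ]
  [ -5  -20   -2     17     2 ]
R2 -> R2 − 3·R1
  [  1    4  1/5  -16/5  -1/5 ]
  [  0    0  2/5   -2/5  -2/5 ]
  [ -5  -20   -2     17     2 ]
R3 -> R3 + 5·R1
  [ 1  4  1/5  -16/5  -1/5 ]
  [ 0  0  2/5   -2/5  -2/5 ]
  [ 0  0   -1      1     1 ]
R2 -> 5/2·R2
  [ 1  4  1/5  -16/5  -1/5 ]
  [ 0  0    1     -1    -1 ]
  [ 0  0   -1      1     1 ]
R3 -> R3 + R2
  [ 1  4  1/5  -16/5  -1/5 ]
  [ 0  0    1     -1    -1 ]
  [ 0  0    0      0     0 ]
R1 -> R1 − 1/5·R2
  [ 1  4  0  -3   0 ]
  [ 0  0  1  -1  -1 ]
  [ 0  0  0   0   0 ]
Pivot columns are the columns containing a leading 1.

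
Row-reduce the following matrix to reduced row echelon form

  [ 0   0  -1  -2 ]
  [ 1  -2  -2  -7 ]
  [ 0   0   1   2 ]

R1 <-> R2
R2 -> -1·R2
R3 -> R3 − R2
R1 -> R1 + 2·R2

[[1, -2, 0, -3], [0, 0, 1, 2], [0, 0, 0, 0]]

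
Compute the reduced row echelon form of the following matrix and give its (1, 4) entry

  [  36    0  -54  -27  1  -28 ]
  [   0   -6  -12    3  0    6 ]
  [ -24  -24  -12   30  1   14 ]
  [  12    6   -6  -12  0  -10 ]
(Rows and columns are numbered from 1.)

Multiply R1 by 1/36.
  [   1    0  -3/2  -3/4  1/36  -7/9 ]
  [   0   -6   -12     3     0     6 ]
  [ -24  -24   -12    30     1    14 ]
  [  12    6    -6   -12     0   -10 ]
Add 24 times R1 to R3.
  [  1    0  -3/2  -3/4  1/36   -7/9 ]
  [  0   -6   -12     3     0      6 ]
  [  0  -24   -48    12   5/3  -14/3 ]
  [ 12    6    -6   -12     0    -10 ]
Subtract 12 times R1 from R4.
  [ 1    0  -3/2  -3/4  1/36   -7/9 ]
  [ 0   -6   -12     3     0      6 ]
  [ 0  -24   -48    12   5/3  -14/3 ]
  [ 0    6    12    -3  -1/3   -2/3 ]
Multiply R2 by -1/6.
  [ 1    0  -3/2  -3/4  1/36   -7/9 ]
  [ 0    1     2  -1/2     0     -1 ]
  [ 0  -24   -48    12   5/3  -14/3 ]
  [ 0    6    12    -3  -1/3   -2/3 ]
Add 24 times R2 to R3.
  [ 1  0  -3/2  -3/4  1/36   -7/9 ]
  [ 0  1     2  -1/2     0     -1 ]
  [ 0  0     0     0   5/3  -86/3 ]
  [ 0  6    12    -3  -1/3   -2/3 ]
Subtract 6 times R2 from R4.
  [ 1  0  -3/2  -3/4  1/36   -7/9 ]
  [ 0  1     2  -1/2     0     -1 ]
  [ 0  0     0     0   5/3  -86/3 ]
  [ 0  0     0     0  -1/3   16/3 ]
Multiply R3 by 3/5.
  [ 1  0  -3/2  -3/4  1/36   -7/9 ]
  [ 0  1     2  -1/2     0     -1 ]
  [ 0  0     0     0     1  -86/5 ]
  [ 0  0     0     0  -1/3   16/3 ]
Add 1/3 times R3 to R4.
  [ 1  0  -3/2  -3/4  1/36   -7/9 ]
  [ 0  1     2  -1/2     0     -1 ]
  [ 0  0     0     0     1  -86/5 ]
  [ 0  0     0     0     0   -2/5 ]
Multiply R4 by -5/2.
  [ 1  0  -3/2  -3/4  1/36   -7/9 ]
  [ 0  1     2  -1/2     0     -1 ]
  [ 0  0     0     0     1  -86/5 ]
  [ 0  0     0     0     0      1 ]
Add 86/5 times R4 to R3.
  [ 1  0  -3/2  -3/4  1/36  -7/9 ]
  [ 0  1     2  -1/2     0    -1 ]
  [ 0  0     0     0     1     0 ]
  [ 0  0     0     0     0     1 ]
Add R4 to R2.
  [ 1  0  -3/2  -3/4  1/36  -7/9 ]
  [ 0  1     2  -1/2     0     0 ]
  [ 0  0     0     0     1     0 ]
  [ 0  0     0     0     0     1 ]
Add 7/9 times R4 to R1.
  [ 1  0  -3/2  -3/4  1/36  0 ]
  [ 0  1     2  -1/2     0  0 ]
  [ 0  0     0     0     1  0 ]
  [ 0  0     0     0     0  1 ]
Subtract 1/36 times R3 from R1.
  [ 1  0  -3/2  -3/4  0  0 ]
  [ 0  1     2  -1/2  0  0 ]
  [ 0  0     0     0  1  0 ]
  [ 0  0     0     0  0  1 ]

-3/4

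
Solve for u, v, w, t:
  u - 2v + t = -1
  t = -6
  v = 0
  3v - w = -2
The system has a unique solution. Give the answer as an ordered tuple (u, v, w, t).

Form the augmented matrix and row-reduce:
  [ 1  -2   0  1  |  -1 ]
  [ 0   0   0  1  |  -6 ]
  [ 0   1   0  0  |   0 ]
  [ 0   3  -1  0  |  -2 ]
r2 ↔ r3
r4 → r4 − 3·r2
r3 ↔ r4
r3 → -1·r3
r1 → r1 − r4
r1 → r1 + 2·r2
Reading off the last column: u = 5, v = 0, w = 2, t = -6.

(5, 0, 2, -6)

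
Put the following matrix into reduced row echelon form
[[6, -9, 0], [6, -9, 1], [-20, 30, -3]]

[[1, -3/2, 0], [0, 0, 1], [0, 0, 0]]

R1 -> 1/6·R1
  [   1  -3/2   0 ]
  [   6    -9   1 ]
  [ -20    30  -3 ]
R2 -> R2 − 6·R1
  [   1  -3/2   0 ]
  [   0     0   1 ]
  [ -20    30  -3 ]
R3 -> R3 + 20·R1
  [ 1  -3/2   0 ]
  [ 0     0   1 ]
  [ 0     0  -3 ]
R3 -> R3 + 3·R2
  [ 1  -3/2  0 ]
  [ 0     0  1 ]
  [ 0     0  0 ]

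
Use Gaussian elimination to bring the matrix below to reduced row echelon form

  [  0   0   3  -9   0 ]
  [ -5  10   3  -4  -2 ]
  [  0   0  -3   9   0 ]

R1 <-> R2
  [ -5  10   3  -4  -2 ]
  [  0   0   3  -9   0 ]
  [  0   0  -3   9   0 ]
R1 := -1/5·R1
  [ 1  -2  -3/5  4/5  2/5 ]
  [ 0   0     3   -9    0 ]
  [ 0   0    -3    9    0 ]
R2 := 1/3·R2
  [ 1  -2  -3/5  4/5  2/5 ]
  [ 0   0     1   -3    0 ]
  [ 0   0    -3    9    0 ]
R3 := R3 + 3·R2
  [ 1  -2  -3/5  4/5  2/5 ]
  [ 0   0     1   -3    0 ]
  [ 0   0     0    0    0 ]
R1 := R1 + 3/5·R2
  [ 1  -2  0  -1  2/5 ]
  [ 0   0  1  -3    0 ]
  [ 0   0  0   0    0 ]

[[1, -2, 0, -1, 2/5], [0, 0, 1, -3, 0], [0, 0, 0, 0, 0]]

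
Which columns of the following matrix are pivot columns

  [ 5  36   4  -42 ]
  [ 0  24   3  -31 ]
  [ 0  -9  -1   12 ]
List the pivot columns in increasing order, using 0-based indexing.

0, 1, 2

r1 -> 1/5·r1
r2 -> 1/24·r2
r3 -> r3 + 9·r2
r3 -> 8·r3
r2 -> r2 − 1/8·r3
r1 -> r1 − 4/5·r3
r1 -> r1 − 36/5·r2
Pivot columns are the columns containing a leading 1.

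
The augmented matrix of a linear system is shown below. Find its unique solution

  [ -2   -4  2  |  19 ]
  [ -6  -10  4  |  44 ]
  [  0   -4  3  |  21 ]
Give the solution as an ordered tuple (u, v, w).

(-3/2, -3/2, 5)

Multiply R1 by -1/2.
  [  1    2  -1  |  -19/2 ]
  [ -6  -10   4  |     44 ]
  [  0   -4   3  |     21 ]
Add 6 times R1 to R2.
  [ 1   2  -1  |  -19/2 ]
  [ 0   2  -2  |    -13 ]
  [ 0  -4   3  |     21 ]
Multiply R2 by 1/2.
  [ 1   2  -1  |  -19/2 ]
  [ 0   1  -1  |  -13/2 ]
  [ 0  -4   3  |     21 ]
Add 4 times R2 to R3.
  [ 1  2  -1  |  -19/2 ]
  [ 0  1  -1  |  -13/2 ]
  [ 0  0  -1  |     -5 ]
Multiply R3 by -1.
  [ 1  2  -1  |  -19/2 ]
  [ 0  1  -1  |  -13/2 ]
  [ 0  0   1  |      5 ]
Add R3 to R2.
  [ 1  2  -1  |  -19/2 ]
  [ 0  1   0  |   -3/2 ]
  [ 0  0   1  |      5 ]
Add R3 to R1.
  [ 1  2  0  |  -9/2 ]
  [ 0  1  0  |  -3/2 ]
  [ 0  0  1  |     5 ]
Subtract 2 times R2 from R1.
  [ 1  0  0  |  -3/2 ]
  [ 0  1  0  |  -3/2 ]
  [ 0  0  1  |     5 ]
Reading off the last column: u = -3/2, v = -3/2, w = 5.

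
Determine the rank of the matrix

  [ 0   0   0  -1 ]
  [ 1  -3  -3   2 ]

R1 <=> R2
R2 := -1·R2
R1 := R1 − 2·R2
The reduced form has 2 nonzero rows.

rank = 2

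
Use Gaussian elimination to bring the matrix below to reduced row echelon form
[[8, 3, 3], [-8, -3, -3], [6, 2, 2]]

[[1, 0, 0], [0, 1, 1], [0, 0, 0]]

R1 ← 1/8·R1
R2 ← R2 + 8·R1
R3 ← R3 − 6·R1
R2 <=> R3
R2 ← -4·R2
R1 ← R1 − 3/8·R2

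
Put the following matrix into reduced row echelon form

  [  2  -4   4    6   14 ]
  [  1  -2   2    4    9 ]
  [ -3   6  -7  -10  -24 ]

R1 ← 1/2·R1
  [  1  -2   2    3    7 ]
  [  1  -2   2    4    9 ]
  [ -3   6  -7  -10  -24 ]
R2 ← R2 − R1
  [  1  -2   2    3    7 ]
  [  0   0   0    1    2 ]
  [ -3   6  -7  -10  -24 ]
R3 ← R3 + 3·R1
  [ 1  -2   2   3   7 ]
  [ 0   0   0   1   2 ]
  [ 0   0  -1  -1  -3 ]
R2 <=> R3
  [ 1  -2   2   3   7 ]
  [ 0   0  -1  -1  -3 ]
  [ 0   0   0   1   2 ]
R2 ← -1·R2
  [ 1  -2  2  3  7 ]
  [ 0   0  1  1  3 ]
  [ 0   0  0  1  2 ]
R2 ← R2 − R3
  [ 1  -2  2  3  7 ]
  [ 0   0  1  0  1 ]
  [ 0   0  0  1  2 ]
R1 ← R1 − 3·R3
  [ 1  -2  2  0  1 ]
  [ 0   0  1  0  1 ]
  [ 0   0  0  1  2 ]
R1 ← R1 − 2·R2
  [ 1  -2  0  0  -1 ]
  [ 0   0  1  0   1 ]
  [ 0   0  0  1   2 ]

[[1, -2, 0, 0, -1], [0, 0, 1, 0, 1], [0, 0, 0, 1, 2]]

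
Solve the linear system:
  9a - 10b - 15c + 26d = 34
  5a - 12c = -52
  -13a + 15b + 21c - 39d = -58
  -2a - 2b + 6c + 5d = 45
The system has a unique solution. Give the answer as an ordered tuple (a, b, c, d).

(4, -1, 6, 3)

Form the augmented matrix and row-reduce:
  [   9  -10  -15   26  |   34 ]
  [   5    0  -12    0  |  -52 ]
  [ -13   15   21  -39  |  -58 ]
  [  -2   -2    6    5  |   45 ]
Multiply R1 by 1/9.
  [   1  -10/9  -5/3  26/9  |  34/9 ]
  [   5      0   -12     0  |   -52 ]
  [ -13     15    21   -39  |   -58 ]
  [  -2     -2     6     5  |    45 ]
Subtract 5 times R1 from R2.
  [   1  -10/9   -5/3    26/9  |    34/9 ]
  [   0   50/9  -11/3  -130/9  |  -638/9 ]
  [ -13     15     21     -39  |     -58 ]
  [  -2     -2      6       5  |      45 ]
Add 13 times R1 to R3.
  [  1  -10/9   -5/3    26/9  |    34/9 ]
  [  0   50/9  -11/3  -130/9  |  -638/9 ]
  [  0    5/9   -2/3   -13/9  |   -80/9 ]
  [ -2     -2      6       5  |      45 ]
Add 2 times R1 to R4.
  [ 1  -10/9   -5/3    26/9  |    34/9 ]
  [ 0   50/9  -11/3  -130/9  |  -638/9 ]
  [ 0    5/9   -2/3   -13/9  |   -80/9 ]
  [ 0  -38/9    8/3    97/9  |   473/9 ]
Multiply R2 by 9/50.
  [ 1  -10/9    -5/3   26/9  |     34/9 ]
  [ 0      1  -33/50  -13/5  |  -319/25 ]
  [ 0    5/9    -2/3  -13/9  |    -80/9 ]
  [ 0  -38/9     8/3   97/9  |    473/9 ]
Subtract 5/9 times R2 from R3.
  [ 1  -10/9    -5/3   26/9  |     34/9 ]
  [ 0      1  -33/50  -13/5  |  -319/25 ]
  [ 0      0   -3/10      0  |     -9/5 ]
  [ 0  -38/9     8/3   97/9  |    473/9 ]
Add 38/9 times R2 to R4.
  [ 1  -10/9    -5/3   26/9  |     34/9 ]
  [ 0      1  -33/50  -13/5  |  -319/25 ]
  [ 0      0   -3/10      0  |     -9/5 ]
  [ 0      0   -3/25   -1/5  |   -33/25 ]
Multiply R3 by -10/3.
  [ 1  -10/9    -5/3   26/9  |     34/9 ]
  [ 0      1  -33/50  -13/5  |  -319/25 ]
  [ 0      0       1      0  |        6 ]
  [ 0      0   -3/25   -1/5  |   -33/25 ]
Add 3/25 times R3 to R4.
  [ 1  -10/9    -5/3   26/9  |     34/9 ]
  [ 0      1  -33/50  -13/5  |  -319/25 ]
  [ 0      0       1      0  |        6 ]
  [ 0      0       0   -1/5  |     -3/5 ]
Multiply R4 by -5.
  [ 1  -10/9    -5/3   26/9  |     34/9 ]
  [ 0      1  -33/50  -13/5  |  -319/25 ]
  [ 0      0       1      0  |        6 ]
  [ 0      0       0      1  |        3 ]
Add 13/5 times R4 to R2.
  [ 1  -10/9    -5/3  26/9  |     34/9 ]
  [ 0      1  -33/50     0  |  -124/25 ]
  [ 0      0       1     0  |        6 ]
  [ 0      0       0     1  |        3 ]
Subtract 26/9 times R4 from R1.
  [ 1  -10/9    -5/3  0  |    -44/9 ]
  [ 0      1  -33/50  0  |  -124/25 ]
  [ 0      0       1  0  |        6 ]
  [ 0      0       0  1  |        3 ]
Add 33/50 times R3 to R2.
  [ 1  -10/9  -5/3  0  |  -44/9 ]
  [ 0      1     0  0  |     -1 ]
  [ 0      0     1  0  |      6 ]
  [ 0      0     0  1  |      3 ]
Add 5/3 times R3 to R1.
  [ 1  -10/9  0  0  |  46/9 ]
  [ 0      1  0  0  |    -1 ]
  [ 0      0  1  0  |     6 ]
  [ 0      0  0  1  |     3 ]
Add 10/9 times R2 to R1.
  [ 1  0  0  0  |   4 ]
  [ 0  1  0  0  |  -1 ]
  [ 0  0  1  0  |   6 ]
  [ 0  0  0  1  |   3 ]
Reading off the last column: a = 4, b = -1, c = 6, d = 3.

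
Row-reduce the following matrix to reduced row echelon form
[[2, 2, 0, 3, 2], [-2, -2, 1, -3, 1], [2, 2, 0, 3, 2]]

[[1, 1, 0, 3/2, 1], [0, 0, 1, 0, 3], [0, 0, 0, 0, 0]]

ρ1 -> 1/2·ρ1
  [  1   1  0  3/2  1 ]
  [ -2  -2  1   -3  1 ]
  [  2   2  0    3  2 ]
ρ2 -> ρ2 + 2·ρ1
  [ 1  1  0  3/2  1 ]
  [ 0  0  1    0  3 ]
  [ 2  2  0    3  2 ]
ρ3 -> ρ3 − 2·ρ1
  [ 1  1  0  3/2  1 ]
  [ 0  0  1    0  3 ]
  [ 0  0  0    0  0 ]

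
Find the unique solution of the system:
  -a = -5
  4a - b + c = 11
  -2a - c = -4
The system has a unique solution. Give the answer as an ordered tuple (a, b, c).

Form the augmented matrix and row-reduce:
  [ -1   0   0  |  -5 ]
  [  4  -1   1  |  11 ]
  [ -2   0  -1  |  -4 ]
R1 := -1·R1
  [  1   0   0  |   5 ]
  [  4  -1   1  |  11 ]
  [ -2   0  -1  |  -4 ]
R2 := R2 − 4·R1
  [  1   0   0  |   5 ]
  [  0  -1   1  |  -9 ]
  [ -2   0  -1  |  -4 ]
R3 := R3 + 2·R1
  [ 1   0   0  |   5 ]
  [ 0  -1   1  |  -9 ]
  [ 0   0  -1  |   6 ]
R2 := -1·R2
  [ 1  0   0  |  5 ]
  [ 0  1  -1  |  9 ]
  [ 0  0  -1  |  6 ]
R3 := -1·R3
  [ 1  0   0  |   5 ]
  [ 0  1  -1  |   9 ]
  [ 0  0   1  |  -6 ]
R2 := R2 + R3
  [ 1  0  0  |   5 ]
  [ 0  1  0  |   3 ]
  [ 0  0  1  |  -6 ]
Reading off the last column: a = 5, b = 3, c = -6.

(5, 3, -6)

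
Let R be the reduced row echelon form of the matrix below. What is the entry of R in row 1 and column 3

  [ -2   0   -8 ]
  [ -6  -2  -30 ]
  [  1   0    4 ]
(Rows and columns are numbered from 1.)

R1 := -1/2·R1
  [  1   0    4 ]
  [ -6  -2  -30 ]
  [  1   0    4 ]
R2 := R2 + 6·R1
  [ 1   0   4 ]
  [ 0  -2  -6 ]
  [ 1   0   4 ]
R3 := R3 − R1
  [ 1   0   4 ]
  [ 0  -2  -6 ]
  [ 0   0   0 ]
R2 := -1/2·R2
  [ 1  0  4 ]
  [ 0  1  3 ]
  [ 0  0  0 ]

4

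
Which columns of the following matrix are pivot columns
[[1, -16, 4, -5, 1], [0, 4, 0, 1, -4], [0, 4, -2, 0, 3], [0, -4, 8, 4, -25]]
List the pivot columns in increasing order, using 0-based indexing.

ρ2 → 1/4·ρ2
ρ3 → ρ3 − 4·ρ2
ρ4 → ρ4 + 4·ρ2
ρ3 → -1/2·ρ3
ρ4 → ρ4 − 8·ρ3
ρ3 → ρ3 − 1/2·ρ4
ρ2 → ρ2 − 1/4·ρ4
ρ1 → ρ1 + 5·ρ4
ρ1 → ρ1 − 4·ρ3
ρ1 → ρ1 + 16·ρ2
Pivot columns are the columns containing a leading 1.

0, 1, 2, 3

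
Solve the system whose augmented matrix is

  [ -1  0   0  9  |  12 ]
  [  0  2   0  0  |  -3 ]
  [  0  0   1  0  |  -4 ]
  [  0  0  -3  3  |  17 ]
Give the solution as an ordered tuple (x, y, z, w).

ρ1 -> -1·ρ1
ρ2 -> 1/2·ρ2
ρ4 -> ρ4 + 3·ρ3
ρ4 -> 1/3·ρ4
ρ1 -> ρ1 + 9·ρ4
Reading off the last column: x = 3, y = -3/2, z = -4, w = 5/3.

(3, -3/2, -4, 5/3)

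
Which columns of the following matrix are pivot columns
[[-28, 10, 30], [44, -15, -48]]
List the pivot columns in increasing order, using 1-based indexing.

ρ1 → -1/28·ρ1
  [  1  -5/14  -15/14 ]
  [ 44    -15     -48 ]
ρ2 → ρ2 − 44·ρ1
  [ 1  -5/14  -15/14 ]
  [ 0    5/7    -6/7 ]
ρ2 → 7/5·ρ2
  [ 1  -5/14  -15/14 ]
  [ 0      1    -6/5 ]
ρ1 → ρ1 + 5/14·ρ2
  [ 1  0  -3/2 ]
  [ 0  1  -6/5 ]
Pivot columns are the columns containing a leading 1.

1, 2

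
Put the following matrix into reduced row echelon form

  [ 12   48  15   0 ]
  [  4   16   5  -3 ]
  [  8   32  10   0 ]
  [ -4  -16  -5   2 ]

R1 ← 1/12·R1
  [  1    4  5/4   0 ]
  [  4   16    5  -3 ]
  [  8   32   10   0 ]
  [ -4  -16   -5   2 ]
R2 ← R2 − 4·R1
  [  1    4  5/4   0 ]
  [  0    0    0  -3 ]
  [  8   32   10   0 ]
  [ -4  -16   -5   2 ]
R3 ← R3 − 8·R1
  [  1    4  5/4   0 ]
  [  0    0    0  -3 ]
  [  0    0    0   0 ]
  [ -4  -16   -5   2 ]
R4 ← R4 + 4·R1
  [ 1  4  5/4   0 ]
  [ 0  0    0  -3 ]
  [ 0  0    0   0 ]
  [ 0  0    0   2 ]
R2 ← -1/3·R2
  [ 1  4  5/4  0 ]
  [ 0  0    0  1 ]
  [ 0  0    0  0 ]
  [ 0  0    0  2 ]
R4 ← R4 − 2·R2
  [ 1  4  5/4  0 ]
  [ 0  0    0  1 ]
  [ 0  0    0  0 ]
  [ 0  0    0  0 ]

[[1, 4, 5/4, 0], [0, 0, 0, 1], [0, 0, 0, 0], [0, 0, 0, 0]]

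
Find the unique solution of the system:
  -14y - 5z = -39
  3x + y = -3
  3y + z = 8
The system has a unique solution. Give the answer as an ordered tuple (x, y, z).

(-4/3, 1, 5)

Form the augmented matrix and row-reduce:
  [ 0  -14  -5  |  -39 ]
  [ 3    1   0  |   -3 ]
  [ 0    3   1  |    8 ]
Swap ρ1 and ρ2.
  [ 3    1   0  |   -3 ]
  [ 0  -14  -5  |  -39 ]
  [ 0    3   1  |    8 ]
Multiply ρ1 by 1/3.
  [ 1  1/3   0  |   -1 ]
  [ 0  -14  -5  |  -39 ]
  [ 0    3   1  |    8 ]
Multiply ρ2 by -1/14.
  [ 1  1/3     0  |     -1 ]
  [ 0    1  5/14  |  39/14 ]
  [ 0    3     1  |      8 ]
Subtract 3 times ρ2 from ρ3.
  [ 1  1/3      0  |     -1 ]
  [ 0    1   5/14  |  39/14 ]
  [ 0    0  -1/14  |  -5/14 ]
Multiply ρ3 by -14.
  [ 1  1/3     0  |     -1 ]
  [ 0    1  5/14  |  39/14 ]
  [ 0    0     1  |      5 ]
Subtract 5/14 times ρ3 from ρ2.
  [ 1  1/3  0  |  -1 ]
  [ 0    1  0  |   1 ]
  [ 0    0  1  |   5 ]
Subtract 1/3 times ρ2 from ρ1.
  [ 1  0  0  |  -4/3 ]
  [ 0  1  0  |     1 ]
  [ 0  0  1  |     5 ]
Reading off the last column: x = -4/3, y = 1, z = 5.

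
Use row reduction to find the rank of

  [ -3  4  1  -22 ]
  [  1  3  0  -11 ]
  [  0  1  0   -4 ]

rank = 3

R1 -> -1/3·R1
  [ 1  -4/3  -1/3  22/3 ]
  [ 1     3     0   -11 ]
  [ 0     1     0    -4 ]
R2 -> R2 − R1
  [ 1  -4/3  -1/3   22/3 ]
  [ 0  13/3   1/3  -55/3 ]
  [ 0     1     0     -4 ]
R2 -> 3/13·R2
  [ 1  -4/3  -1/3    22/3 ]
  [ 0     1  1/13  -55/13 ]
  [ 0     1     0      -4 ]
R3 -> R3 − R2
  [ 1  -4/3   -1/3    22/3 ]
  [ 0     1   1/13  -55/13 ]
  [ 0     0  -1/13    3/13 ]
R3 -> -13·R3
  [ 1  -4/3  -1/3    22/3 ]
  [ 0     1  1/13  -55/13 ]
  [ 0     0     1      -3 ]
R2 -> R2 − 1/13·R3
  [ 1  -4/3  -1/3  22/3 ]
  [ 0     1     0    -4 ]
  [ 0     0     1    -3 ]
R1 -> R1 + 1/3·R3
  [ 1  -4/3  0  19/3 ]
  [ 0     1  0    -4 ]
  [ 0     0  1    -3 ]
R1 -> R1 + 4/3·R2
  [ 1  0  0   1 ]
  [ 0  1  0  -4 ]
  [ 0  0  1  -3 ]
The reduced form has 3 nonzero rows.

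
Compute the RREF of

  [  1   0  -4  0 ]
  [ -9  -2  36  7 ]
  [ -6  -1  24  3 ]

R2 → R2 + 9·R1
  [  1   0  -4  0 ]
  [  0  -2   0  7 ]
  [ -6  -1  24  3 ]
R3 → R3 + 6·R1
  [ 1   0  -4  0 ]
  [ 0  -2   0  7 ]
  [ 0  -1   0  3 ]
R2 → -1/2·R2
  [ 1   0  -4     0 ]
  [ 0   1   0  -7/2 ]
  [ 0  -1   0     3 ]
R3 → R3 + R2
  [ 1  0  -4     0 ]
  [ 0  1   0  -7/2 ]
  [ 0  0   0  -1/2 ]
R3 → -2·R3
  [ 1  0  -4     0 ]
  [ 0  1   0  -7/2 ]
  [ 0  0   0     1 ]
R2 → R2 + 7/2·R3
  [ 1  0  -4  0 ]
  [ 0  1   0  0 ]
  [ 0  0   0  1 ]

[[1, 0, -4, 0], [0, 1, 0, 0], [0, 0, 0, 1]]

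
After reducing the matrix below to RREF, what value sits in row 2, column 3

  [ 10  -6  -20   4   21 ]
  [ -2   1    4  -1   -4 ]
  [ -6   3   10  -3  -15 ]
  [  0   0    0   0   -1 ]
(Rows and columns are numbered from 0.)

0

R1 ← 1/10·R1
R2 ← R2 + 2·R1
R3 ← R3 + 6·R1
R2 ← -5·R2
R3 ← R3 + 3/5·R2
R3 ← -1/2·R3
R4 ← -1·R4
R3 ← R3 − 3/2·R4
R2 ← R2 + R4
R1 ← R1 − 21/10·R4
R1 ← R1 + 2·R3
R1 ← R1 + 3/5·R2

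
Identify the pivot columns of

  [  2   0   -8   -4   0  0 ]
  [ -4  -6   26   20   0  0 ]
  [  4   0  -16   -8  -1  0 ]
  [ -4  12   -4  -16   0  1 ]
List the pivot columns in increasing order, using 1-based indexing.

Multiply ρ1 by 1/2.
  [  1   0   -4   -2   0  0 ]
  [ -4  -6   26   20   0  0 ]
  [  4   0  -16   -8  -1  0 ]
  [ -4  12   -4  -16   0  1 ]
Add 4 times ρ1 to ρ2.
  [  1   0   -4   -2   0  0 ]
  [  0  -6   10   12   0  0 ]
  [  4   0  -16   -8  -1  0 ]
  [ -4  12   -4  -16   0  1 ]
Subtract 4 times ρ1 from ρ3.
  [  1   0  -4   -2   0  0 ]
  [  0  -6  10   12   0  0 ]
  [  0   0   0    0  -1  0 ]
  [ -4  12  -4  -16   0  1 ]
Add 4 times ρ1 to ρ4.
  [ 1   0   -4   -2   0  0 ]
  [ 0  -6   10   12   0  0 ]
  [ 0   0    0    0  -1  0 ]
  [ 0  12  -20  -24   0  1 ]
Multiply ρ2 by -1/6.
  [ 1   0    -4   -2   0  0 ]
  [ 0   1  -5/3   -2   0  0 ]
  [ 0   0     0    0  -1  0 ]
  [ 0  12   -20  -24   0  1 ]
Subtract 12 times ρ2 from ρ4.
  [ 1  0    -4  -2   0  0 ]
  [ 0  1  -5/3  -2   0  0 ]
  [ 0  0     0   0  -1  0 ]
  [ 0  0     0   0   0  1 ]
Multiply ρ3 by -1.
  [ 1  0    -4  -2  0  0 ]
  [ 0  1  -5/3  -2  0  0 ]
  [ 0  0     0   0  1  0 ]
  [ 0  0     0   0  0  1 ]
Pivot columns are the columns containing a leading 1.

1, 2, 5, 6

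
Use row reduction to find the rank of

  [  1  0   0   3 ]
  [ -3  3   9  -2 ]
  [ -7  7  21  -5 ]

rank = 3

r2 ← r2 + 3·r1
  [  1  0   0   3 ]
  [  0  3   9   7 ]
  [ -7  7  21  -5 ]
r3 ← r3 + 7·r1
  [ 1  0   0   3 ]
  [ 0  3   9   7 ]
  [ 0  7  21  16 ]
r2 ← 1/3·r2
  [ 1  0   0    3 ]
  [ 0  1   3  7/3 ]
  [ 0  7  21   16 ]
r3 ← r3 − 7·r2
  [ 1  0  0     3 ]
  [ 0  1  3   7/3 ]
  [ 0  0  0  -1/3 ]
r3 ← -3·r3
  [ 1  0  0    3 ]
  [ 0  1  3  7/3 ]
  [ 0  0  0    1 ]
r2 ← r2 − 7/3·r3
  [ 1  0  0  3 ]
  [ 0  1  3  0 ]
  [ 0  0  0  1 ]
r1 ← r1 − 3·r3
  [ 1  0  0  0 ]
  [ 0  1  3  0 ]
  [ 0  0  0  1 ]
The reduced form has 3 nonzero rows.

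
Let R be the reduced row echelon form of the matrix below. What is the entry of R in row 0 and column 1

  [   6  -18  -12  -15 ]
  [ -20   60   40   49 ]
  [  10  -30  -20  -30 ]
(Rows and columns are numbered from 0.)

r1 -> 1/6·r1
  [   1   -3   -2  -5/2 ]
  [ -20   60   40    49 ]
  [  10  -30  -20   -30 ]
r2 -> r2 + 20·r1
  [  1   -3   -2  -5/2 ]
  [  0    0    0    -1 ]
  [ 10  -30  -20   -30 ]
r3 -> r3 − 10·r1
  [ 1  -3  -2  -5/2 ]
  [ 0   0   0    -1 ]
  [ 0   0   0    -5 ]
r2 -> -1·r2
  [ 1  -3  -2  -5/2 ]
  [ 0   0   0     1 ]
  [ 0   0   0    -5 ]
r3 -> r3 + 5·r2
  [ 1  -3  -2  -5/2 ]
  [ 0   0   0     1 ]
  [ 0   0   0     0 ]
r1 -> r1 + 5/2·r2
  [ 1  -3  -2  0 ]
  [ 0   0   0  1 ]
  [ 0   0   0  0 ]

-3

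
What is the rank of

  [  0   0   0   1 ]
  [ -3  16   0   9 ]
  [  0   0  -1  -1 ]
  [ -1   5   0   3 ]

Swap r1 and r2.
  [ -3  16   0   9 ]
  [  0   0   0   1 ]
  [  0   0  -1  -1 ]
  [ -1   5   0   3 ]
Multiply r1 by -1/3.
  [  1  -16/3   0  -3 ]
  [  0      0   0   1 ]
  [  0      0  -1  -1 ]
  [ -1      5   0   3 ]
Add r1 to r4.
  [ 1  -16/3   0  -3 ]
  [ 0      0   0   1 ]
  [ 0      0  -1  -1 ]
  [ 0   -1/3   0   0 ]
Swap r2 and r4.
  [ 1  -16/3   0  -3 ]
  [ 0   -1/3   0   0 ]
  [ 0      0  -1  -1 ]
  [ 0      0   0   1 ]
Multiply r2 by -3.
  [ 1  -16/3   0  -3 ]
  [ 0      1   0   0 ]
  [ 0      0  -1  -1 ]
  [ 0      0   0   1 ]
Multiply r3 by -1.
  [ 1  -16/3  0  -3 ]
  [ 0      1  0   0 ]
  [ 0      0  1   1 ]
  [ 0      0  0   1 ]
Subtract r4 from r3.
  [ 1  -16/3  0  -3 ]
  [ 0      1  0   0 ]
  [ 0      0  1   0 ]
  [ 0      0  0   1 ]
Add 3 times r4 to r1.
  [ 1  -16/3  0  0 ]
  [ 0      1  0  0 ]
  [ 0      0  1  0 ]
  [ 0      0  0  1 ]
Add 16/3 times r2 to r1.
  [ 1  0  0  0 ]
  [ 0  1  0  0 ]
  [ 0  0  1  0 ]
  [ 0  0  0  1 ]
The reduced form has 4 nonzero rows.

rank = 4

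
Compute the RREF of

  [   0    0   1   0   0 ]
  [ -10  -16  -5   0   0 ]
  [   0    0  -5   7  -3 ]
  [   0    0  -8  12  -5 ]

[[1, 8/5, 0, 0, 0], [0, 0, 1, 0, 0], [0, 0, 0, 1, 0], [0, 0, 0, 0, 1]]

Swap r1 and r2.
  [ -10  -16  -5   0   0 ]
  [   0    0   1   0   0 ]
  [   0    0  -5   7  -3 ]
  [   0    0  -8  12  -5 ]
Multiply r1 by -1/10.
  [ 1  8/5  1/2   0   0 ]
  [ 0    0    1   0   0 ]
  [ 0    0   -5   7  -3 ]
  [ 0    0   -8  12  -5 ]
Add 5 times r2 to r3.
  [ 1  8/5  1/2   0   0 ]
  [ 0    0    1   0   0 ]
  [ 0    0    0   7  -3 ]
  [ 0    0   -8  12  -5 ]
Add 8 times r2 to r4.
  [ 1  8/5  1/2   0   0 ]
  [ 0    0    1   0   0 ]
  [ 0    0    0   7  -3 ]
  [ 0    0    0  12  -5 ]
Multiply r3 by 1/7.
  [ 1  8/5  1/2   0     0 ]
  [ 0    0    1   0     0 ]
  [ 0    0    0   1  -3/7 ]
  [ 0    0    0  12    -5 ]
Subtract 12 times r3 from r4.
  [ 1  8/5  1/2  0     0 ]
  [ 0    0    1  0     0 ]
  [ 0    0    0  1  -3/7 ]
  [ 0    0    0  0   1/7 ]
Multiply r4 by 7.
  [ 1  8/5  1/2  0     0 ]
  [ 0    0    1  0     0 ]
  [ 0    0    0  1  -3/7 ]
  [ 0    0    0  0     1 ]
Add 3/7 times r4 to r3.
  [ 1  8/5  1/2  0  0 ]
  [ 0    0    1  0  0 ]
  [ 0    0    0  1  0 ]
  [ 0    0    0  0  1 ]
Subtract 1/2 times r2 from r1.
  [ 1  8/5  0  0  0 ]
  [ 0    0  1  0  0 ]
  [ 0    0  0  1  0 ]
  [ 0    0  0  0  1 ]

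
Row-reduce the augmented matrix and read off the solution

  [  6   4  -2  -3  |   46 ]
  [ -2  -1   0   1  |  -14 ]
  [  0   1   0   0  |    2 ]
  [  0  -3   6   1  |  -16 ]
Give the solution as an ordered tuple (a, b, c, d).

ρ1 ← 1/6·ρ1
  [  1  2/3  -1/3  -1/2  |  23/3 ]
  [ -2   -1     0     1  |   -14 ]
  [  0    1     0     0  |     2 ]
  [  0   -3     6     1  |   -16 ]
ρ2 ← ρ2 + 2·ρ1
  [ 1  2/3  -1/3  -1/2  |  23/3 ]
  [ 0  1/3  -2/3     0  |   4/3 ]
  [ 0    1     0     0  |     2 ]
  [ 0   -3     6     1  |   -16 ]
ρ2 ← 3·ρ2
  [ 1  2/3  -1/3  -1/2  |  23/3 ]
  [ 0    1    -2     0  |     4 ]
  [ 0    1     0     0  |     2 ]
  [ 0   -3     6     1  |   -16 ]
ρ3 ← ρ3 − ρ2
  [ 1  2/3  -1/3  -1/2  |  23/3 ]
  [ 0    1    -2     0  |     4 ]
  [ 0    0     2     0  |    -2 ]
  [ 0   -3     6     1  |   -16 ]
ρ4 ← ρ4 + 3·ρ2
  [ 1  2/3  -1/3  -1/2  |  23/3 ]
  [ 0    1    -2     0  |     4 ]
  [ 0    0     2     0  |    -2 ]
  [ 0    0     0     1  |    -4 ]
ρ3 ← 1/2·ρ3
  [ 1  2/3  -1/3  -1/2  |  23/3 ]
  [ 0    1    -2     0  |     4 ]
  [ 0    0     1     0  |    -1 ]
  [ 0    0     0     1  |    -4 ]
ρ1 ← ρ1 + 1/2·ρ4
  [ 1  2/3  -1/3  0  |  17/3 ]
  [ 0    1    -2  0  |     4 ]
  [ 0    0     1  0  |    -1 ]
  [ 0    0     0  1  |    -4 ]
ρ2 ← ρ2 + 2·ρ3
  [ 1  2/3  -1/3  0  |  17/3 ]
  [ 0    1     0  0  |     2 ]
  [ 0    0     1  0  |    -1 ]
  [ 0    0     0  1  |    -4 ]
ρ1 ← ρ1 + 1/3·ρ3
  [ 1  2/3  0  0  |  16/3 ]
  [ 0    1  0  0  |     2 ]
  [ 0    0  1  0  |    -1 ]
  [ 0    0  0  1  |    -4 ]
ρ1 ← ρ1 − 2/3·ρ2
  [ 1  0  0  0  |   4 ]
  [ 0  1  0  0  |   2 ]
  [ 0  0  1  0  |  -1 ]
  [ 0  0  0  1  |  -4 ]
Reading off the last column: a = 4, b = 2, c = -1, d = -4.

(4, 2, -1, -4)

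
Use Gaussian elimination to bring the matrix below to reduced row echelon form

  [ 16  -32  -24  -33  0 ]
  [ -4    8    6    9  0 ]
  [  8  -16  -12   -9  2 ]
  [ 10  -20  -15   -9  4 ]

[[1, -2, -3/2, 0, 0], [0, 0, 0, 1, 0], [0, 0, 0, 0, 1], [0, 0, 0, 0, 0]]

R1 -> 1/16·R1
  [  1   -2  -3/2  -33/16  0 ]
  [ -4    8     6       9  0 ]
  [  8  -16   -12      -9  2 ]
  [ 10  -20   -15      -9  4 ]
R2 -> R2 + 4·R1
  [  1   -2  -3/2  -33/16  0 ]
  [  0    0     0     3/4  0 ]
  [  8  -16   -12      -9  2 ]
  [ 10  -20   -15      -9  4 ]
R3 -> R3 − 8·R1
  [  1   -2  -3/2  -33/16  0 ]
  [  0    0     0     3/4  0 ]
  [  0    0     0    15/2  2 ]
  [ 10  -20   -15      -9  4 ]
R4 -> R4 − 10·R1
  [ 1  -2  -3/2  -33/16  0 ]
  [ 0   0     0     3/4  0 ]
  [ 0   0     0    15/2  2 ]
  [ 0   0     0    93/8  4 ]
R2 -> 4/3·R2
  [ 1  -2  -3/2  -33/16  0 ]
  [ 0   0     0       1  0 ]
  [ 0   0     0    15/2  2 ]
  [ 0   0     0    93/8  4 ]
R3 -> R3 − 15/2·R2
  [ 1  -2  -3/2  -33/16  0 ]
  [ 0   0     0       1  0 ]
  [ 0   0     0       0  2 ]
  [ 0   0     0    93/8  4 ]
R4 -> R4 − 93/8·R2
  [ 1  -2  -3/2  -33/16  0 ]
  [ 0   0     0       1  0 ]
  [ 0   0     0       0  2 ]
  [ 0   0     0       0  4 ]
R3 -> 1/2·R3
  [ 1  -2  -3/2  -33/16  0 ]
  [ 0   0     0       1  0 ]
  [ 0   0     0       0  1 ]
  [ 0   0     0       0  4 ]
R4 -> R4 − 4·R3
  [ 1  -2  -3/2  -33/16  0 ]
  [ 0   0     0       1  0 ]
  [ 0   0     0       0  1 ]
  [ 0   0     0       0  0 ]
R1 -> R1 + 33/16·R2
  [ 1  -2  -3/2  0  0 ]
  [ 0   0     0  1  0 ]
  [ 0   0     0  0  1 ]
  [ 0   0     0  0  0 ]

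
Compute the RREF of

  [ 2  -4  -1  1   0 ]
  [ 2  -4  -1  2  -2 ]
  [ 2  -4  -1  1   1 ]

[[1, -2, -1/2, 0, 0], [0, 0, 0, 1, 0], [0, 0, 0, 0, 1]]

r1 → 1/2·r1
  [ 1  -2  -1/2  1/2   0 ]
  [ 2  -4    -1    2  -2 ]
  [ 2  -4    -1    1   1 ]
r2 → r2 − 2·r1
  [ 1  -2  -1/2  1/2   0 ]
  [ 0   0     0    1  -2 ]
  [ 2  -4    -1    1   1 ]
r3 → r3 − 2·r1
  [ 1  -2  -1/2  1/2   0 ]
  [ 0   0     0    1  -2 ]
  [ 0   0     0    0   1 ]
r2 → r2 + 2·r3
  [ 1  -2  -1/2  1/2  0 ]
  [ 0   0     0    1  0 ]
  [ 0   0     0    0  1 ]
r1 → r1 − 1/2·r2
  [ 1  -2  -1/2  0  0 ]
  [ 0   0     0  1  0 ]
  [ 0   0     0  0  1 ]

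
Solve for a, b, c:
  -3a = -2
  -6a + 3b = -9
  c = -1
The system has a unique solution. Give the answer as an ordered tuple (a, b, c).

Form the augmented matrix and row-reduce:
  [ -3  0  0  |  -2 ]
  [ -6  3  0  |  -9 ]
  [  0  0  1  |  -1 ]
R1 ← -1/3·R1
  [  1  0  0  |  2/3 ]
  [ -6  3  0  |   -9 ]
  [  0  0  1  |   -1 ]
R2 ← R2 + 6·R1
  [ 1  0  0  |  2/3 ]
  [ 0  3  0  |   -5 ]
  [ 0  0  1  |   -1 ]
R2 ← 1/3·R2
  [ 1  0  0  |   2/3 ]
  [ 0  1  0  |  -5/3 ]
  [ 0  0  1  |    -1 ]
Reading off the last column: a = 2/3, b = -5/3, c = -1.

(2/3, -5/3, -1)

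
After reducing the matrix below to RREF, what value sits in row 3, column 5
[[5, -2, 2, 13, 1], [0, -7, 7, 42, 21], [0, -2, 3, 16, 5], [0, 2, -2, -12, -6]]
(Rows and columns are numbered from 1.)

-1

ρ1 -> 1/5·ρ1
  [ 1  -2/5  2/5  13/5  1/5 ]
  [ 0    -7    7    42   21 ]
  [ 0    -2    3    16    5 ]
  [ 0     2   -2   -12   -6 ]
ρ2 -> -1/7·ρ2
  [ 1  -2/5  2/5  13/5  1/5 ]
  [ 0     1   -1    -6   -3 ]
  [ 0    -2    3    16    5 ]
  [ 0     2   -2   -12   -6 ]
ρ3 -> ρ3 + 2·ρ2
  [ 1  -2/5  2/5  13/5  1/5 ]
  [ 0     1   -1    -6   -3 ]
  [ 0     0    1     4   -1 ]
  [ 0     2   -2   -12   -6 ]
ρ4 -> ρ4 − 2·ρ2
  [ 1  -2/5  2/5  13/5  1/5 ]
  [ 0     1   -1    -6   -3 ]
  [ 0     0    1     4   -1 ]
  [ 0     0    0     0    0 ]
ρ2 -> ρ2 + ρ3
  [ 1  -2/5  2/5  13/5  1/5 ]
  [ 0     1    0    -2   -4 ]
  [ 0     0    1     4   -1 ]
  [ 0     0    0     0    0 ]
ρ1 -> ρ1 − 2/5·ρ3
  [ 1  -2/5  0   1  3/5 ]
  [ 0     1  0  -2   -4 ]
  [ 0     0  1   4   -1 ]
  [ 0     0  0   0    0 ]
ρ1 -> ρ1 + 2/5·ρ2
  [ 1  0  0  1/5  -1 ]
  [ 0  1  0   -2  -4 ]
  [ 0  0  1    4  -1 ]
  [ 0  0  0    0   0 ]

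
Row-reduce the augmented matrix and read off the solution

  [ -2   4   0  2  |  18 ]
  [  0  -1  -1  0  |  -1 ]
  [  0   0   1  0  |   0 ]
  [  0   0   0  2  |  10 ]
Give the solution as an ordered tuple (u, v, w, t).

(-2, 1, 0, 5)

R1 -> -1/2·R1
  [ 1  -2   0  -1  |  -9 ]
  [ 0  -1  -1   0  |  -1 ]
  [ 0   0   1   0  |   0 ]
  [ 0   0   0   2  |  10 ]
R2 -> -1·R2
  [ 1  -2  0  -1  |  -9 ]
  [ 0   1  1   0  |   1 ]
  [ 0   0  1   0  |   0 ]
  [ 0   0  0   2  |  10 ]
R4 -> 1/2·R4
  [ 1  -2  0  -1  |  -9 ]
  [ 0   1  1   0  |   1 ]
  [ 0   0  1   0  |   0 ]
  [ 0   0  0   1  |   5 ]
R1 -> R1 + R4
  [ 1  -2  0  0  |  -4 ]
  [ 0   1  1  0  |   1 ]
  [ 0   0  1  0  |   0 ]
  [ 0   0  0  1  |   5 ]
R2 -> R2 − R3
  [ 1  -2  0  0  |  -4 ]
  [ 0   1  0  0  |   1 ]
  [ 0   0  1  0  |   0 ]
  [ 0   0  0  1  |   5 ]
R1 -> R1 + 2·R2
  [ 1  0  0  0  |  -2 ]
  [ 0  1  0  0  |   1 ]
  [ 0  0  1  0  |   0 ]
  [ 0  0  0  1  |   5 ]
Reading off the last column: u = -2, v = 1, w = 0, t = 5.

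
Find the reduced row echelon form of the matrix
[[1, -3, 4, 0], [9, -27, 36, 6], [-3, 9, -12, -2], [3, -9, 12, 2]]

[[1, -3, 4, 0], [0, 0, 0, 1], [0, 0, 0, 0], [0, 0, 0, 0]]

Subtract 9 times ρ1 from ρ2.
  [  1  -3    4   0 ]
  [  0   0    0   6 ]
  [ -3   9  -12  -2 ]
  [  3  -9   12   2 ]
Add 3 times ρ1 to ρ3.
  [ 1  -3   4   0 ]
  [ 0   0   0   6 ]
  [ 0   0   0  -2 ]
  [ 3  -9  12   2 ]
Subtract 3 times ρ1 from ρ4.
  [ 1  -3  4   0 ]
  [ 0   0  0   6 ]
  [ 0   0  0  -2 ]
  [ 0   0  0   2 ]
Multiply ρ2 by 1/6.
  [ 1  -3  4   0 ]
  [ 0   0  0   1 ]
  [ 0   0  0  -2 ]
  [ 0   0  0   2 ]
Add 2 times ρ2 to ρ3.
  [ 1  -3  4  0 ]
  [ 0   0  0  1 ]
  [ 0   0  0  0 ]
  [ 0   0  0  2 ]
Subtract 2 times ρ2 from ρ4.
  [ 1  -3  4  0 ]
  [ 0   0  0  1 ]
  [ 0   0  0  0 ]
  [ 0   0  0  0 ]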